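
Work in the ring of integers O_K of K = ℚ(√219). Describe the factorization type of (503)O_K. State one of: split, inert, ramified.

503 splits in O_K

d = 219 ≡ 3 (mod 4), so O_K = ℤ[√219] and disc(K) = 4d = 876.
Since gcd(503, 876) = 1 the prime 503 does not ramify.
Compute (219/503) via Euler: 219^((503-1)/2) mod 503 = 1, so (219/503) = 1.
d is a quadratic residue mod p, hence 503 splits in O_K.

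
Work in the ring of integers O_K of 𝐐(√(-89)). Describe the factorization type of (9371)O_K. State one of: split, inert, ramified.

d = -89 ≡ 3 (mod 4), so O_K = ℤ[√-89] and disc(K) = 4d = -356.
Since gcd(9371, -356) = 1 the prime 9371 does not ramify.
Legendre symbol by Euler's criterion: (-89/9371) ≡ (-89)^4685 ≡ 1 (mod 9371), i.e. (-89/9371) = 1.
Legendre symbol 1 ⇒ 9371 is split.

9371 splits in O_K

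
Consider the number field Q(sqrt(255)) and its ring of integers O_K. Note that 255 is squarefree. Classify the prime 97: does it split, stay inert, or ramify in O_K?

255 mod 4 = 3, hence disc K = 4·255 = 1020 and O_K = ℤ[√255].
97 ∤ 1020, so 97 is unramified.
Legendre symbol by Euler's criterion: (255/97) ≡ 255^48 ≡ 1 (mod 97), i.e. (255/97) = 1.
Legendre symbol 1 ⇒ 97 is split.

splits completely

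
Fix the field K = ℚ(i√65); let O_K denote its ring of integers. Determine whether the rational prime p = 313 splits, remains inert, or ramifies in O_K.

p is inert

-65 mod 4 = 3, hence disc K = 4·(-65) = -260 and O_K = ℤ[√-65].
313 ∤ -260, so 313 is unramified.
Euler's criterion: (-65)^156 mod 313 = 312. Thus (-65|313) = -1.
Legendre symbol -1 ⇒ 313 is inert.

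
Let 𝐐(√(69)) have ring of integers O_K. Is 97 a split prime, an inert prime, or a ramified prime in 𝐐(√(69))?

Since 69 ≡ 1 mod 4, the ring of integers is ℤ[(1+√69)/2] with discriminant 69.
97 ∤ 69, so 97 is unramified.
Legendre symbol by Euler's criterion: (69/97) ≡ 69^48 ≡ 96 (mod 97), i.e. (69/97) = -1.
(69/97) = -1, so 97 is inert.

inert — (97) stays prime in O_K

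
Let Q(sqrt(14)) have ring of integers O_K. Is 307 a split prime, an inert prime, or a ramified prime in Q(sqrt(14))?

Since 14 ≢ 1 mod 4, the ring of integers is ℤ[√14] with discriminant 4·14 = 56.
Since gcd(307, 56) = 1 the prime 307 does not ramify.
Euler's criterion: 14^153 mod 307 = 306. Thus (14|307) = -1.
(14/307) = -1, so 307 is inert.

inert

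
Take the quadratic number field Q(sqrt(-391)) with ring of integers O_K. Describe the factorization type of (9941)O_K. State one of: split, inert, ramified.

Since -391 ≡ 1 mod 4, the ring of integers is ℤ[(1+√-391)/2] with discriminant -391.
disc(K) = -391 is not divisible by 9941; 9941 is unramified.
Legendre symbol by Euler's criterion: (-391/9941) ≡ (-391)^4970 ≡ 9940 (mod 9941), i.e. (-391/9941) = -1.
Legendre symbol -1 ⇒ 9941 is inert.

inert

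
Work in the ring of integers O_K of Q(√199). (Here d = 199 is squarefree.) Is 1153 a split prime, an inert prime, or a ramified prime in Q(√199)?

199 mod 4 = 3, hence disc K = 4·199 = 796 and O_K = ℤ[√199].
Since gcd(1153, 796) = 1 the prime 1153 does not ramify.
Compute (199/1153) via Euler: 199^((1153-1)/2) mod 1153 = 1, so (199/1153) = 1.
d is a quadratic residue mod p, hence 1153 splits in O_K.

splits completely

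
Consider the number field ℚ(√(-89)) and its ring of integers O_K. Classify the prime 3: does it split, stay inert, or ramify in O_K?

3 splits in O_K

Since -89 ≢ 1 mod 4, the ring of integers is ℤ[√-89] with discriminant 4·(-89) = -356.
disc(K) = -356 is not divisible by 3; 3 is unramified.
(-89/3) = 1^1 mod 3 = 1, giving Legendre symbol 1.
d is a quadratic residue mod p, hence 3 splits in O_K.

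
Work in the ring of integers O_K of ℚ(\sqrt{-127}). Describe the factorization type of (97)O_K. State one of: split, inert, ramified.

remains prime (inert)

Since -127 ≡ 1 mod 4, the ring of integers is ℤ[(1+√-127)/2] with discriminant -127.
disc(K) = -127 is not divisible by 97; 97 is unramified.
Legendre symbol by Euler's criterion: (-127/97) ≡ (-127)^48 ≡ 96 (mod 97), i.e. (-127/97) = -1.
(-127/97) = -1, so 97 is inert.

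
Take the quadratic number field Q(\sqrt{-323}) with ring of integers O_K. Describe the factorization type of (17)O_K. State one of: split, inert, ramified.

ramified — (17) = 𝔭²

-323 mod 4 = 1, hence disc K = -323 and O_K = ℤ[(1+√-323)/2].
17 divides disc(K) = -323, so 17 ramifies.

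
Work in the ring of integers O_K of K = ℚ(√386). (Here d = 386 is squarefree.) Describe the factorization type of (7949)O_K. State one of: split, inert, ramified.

inert — (7949) stays prime in O_K

386 mod 4 = 2, hence disc K = 4·386 = 1544 and O_K = ℤ[√386].
disc(K) = 1544 is not divisible by 7949; 7949 is unramified.
Euler's criterion: 386^3974 mod 7949 = 7948. Thus (386|7949) = -1.
(386/7949) = -1, so 7949 is inert.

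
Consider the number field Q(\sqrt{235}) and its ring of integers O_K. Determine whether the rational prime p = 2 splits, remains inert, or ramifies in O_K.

d = 235 ≡ 3 (mod 4), so O_K = ℤ[√235] and disc(K) = 4d = 940.
Ramification test: 2 | 940. The prime 2 ramifies in K.

ramified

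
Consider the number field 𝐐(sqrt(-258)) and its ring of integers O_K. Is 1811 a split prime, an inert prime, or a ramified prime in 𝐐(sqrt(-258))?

Since -258 ≢ 1 mod 4, the ring of integers is ℤ[√-258] with discriminant 4·(-258) = -1032.
Since gcd(1811, -1032) = 1 the prime 1811 does not ramify.
Euler's criterion: (-258)^905 mod 1811 = 1. Thus (-258|1811) = 1.
(-258/1811) = 1, so 1811 splits.

splits completely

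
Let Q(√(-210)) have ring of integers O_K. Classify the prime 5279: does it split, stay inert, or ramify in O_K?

-210 mod 4 = 2, hence disc K = 4·(-210) = -840 and O_K = ℤ[√-210].
disc(K) = -840 is not divisible by 5279; 5279 is unramified.
Compute (-210/5279) via Euler: 5069^((5279-1)/2) mod 5279 = 1, so (-210/5279) = 1.
(-210/5279) = 1, so 5279 splits.

splits completely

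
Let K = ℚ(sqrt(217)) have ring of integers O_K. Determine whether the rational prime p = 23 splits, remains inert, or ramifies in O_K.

217 mod 4 = 1, hence disc K = 217 and O_K = ℤ[(1+√217)/2].
disc(K) = 217 is not divisible by 23; 23 is unramified.
Euler's criterion: 217^11 mod 23 = 22. Thus (217|23) = -1.
Legendre symbol -1 ⇒ 23 is inert.

inert — (23) stays prime in O_K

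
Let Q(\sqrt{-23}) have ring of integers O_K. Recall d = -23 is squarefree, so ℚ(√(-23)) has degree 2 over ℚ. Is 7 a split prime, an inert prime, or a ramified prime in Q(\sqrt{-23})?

remains prime (inert)

d = -23 ≡ 1 (mod 4), so O_K = ℤ[(1+√-23)/2] and disc(K) = d = -23.
7 ∤ -23, so 7 is unramified.
Euler's criterion: (-23)^3 mod 7 = 6. Thus (-23|7) = -1.
(-23/7) = -1, so 7 is inert.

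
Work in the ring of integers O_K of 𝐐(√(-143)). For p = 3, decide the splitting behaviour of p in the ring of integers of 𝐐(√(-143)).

split

-143 mod 4 = 1, hence disc K = -143 and O_K = ℤ[(1+√-143)/2].
3 ∤ -143, so 3 is unramified.
Compute (-143/3) via Euler: 1^((3-1)/2) mod 3 = 1, so (-143/3) = 1.
(-143/3) = 1, so 3 splits.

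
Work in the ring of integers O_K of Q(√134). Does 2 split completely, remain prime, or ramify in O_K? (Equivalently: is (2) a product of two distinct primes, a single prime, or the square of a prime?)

ramified

134 mod 4 = 2, hence disc K = 4·134 = 536 and O_K = ℤ[√134].
Ramification test: 2 | 536. The prime 2 ramifies in K.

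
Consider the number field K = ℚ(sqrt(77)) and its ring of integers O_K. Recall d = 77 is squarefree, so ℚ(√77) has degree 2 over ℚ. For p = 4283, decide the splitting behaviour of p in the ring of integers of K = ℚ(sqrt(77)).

4283 remains inert

Since 77 ≡ 1 mod 4, the ring of integers is ℤ[(1+√77)/2] with discriminant 77.
disc(K) = 77 is not divisible by 4283; 4283 is unramified.
Legendre symbol by Euler's criterion: (77/4283) ≡ 77^2141 ≡ 4282 (mod 4283), i.e. (77/4283) = -1.
Legendre symbol -1 ⇒ 4283 is inert.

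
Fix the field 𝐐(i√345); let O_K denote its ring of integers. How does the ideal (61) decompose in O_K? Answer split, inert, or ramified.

61 remains inert

d = -345 ≡ 3 (mod 4), so O_K = ℤ[√-345] and disc(K) = 4d = -1380.
Since gcd(61, -1380) = 1 the prime 61 does not ramify.
(-345/61) = 21^30 mod 61 = 60, giving Legendre symbol -1.
d is a non-residue mod p, hence 61 remains inert in O_K.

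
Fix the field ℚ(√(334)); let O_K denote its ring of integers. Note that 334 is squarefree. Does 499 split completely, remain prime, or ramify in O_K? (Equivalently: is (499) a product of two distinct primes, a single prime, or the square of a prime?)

remains prime (inert)

334 mod 4 = 2, hence disc K = 4·334 = 1336 and O_K = ℤ[√334].
499 ∤ 1336, so 499 is unramified.
Euler's criterion: 334^249 mod 499 = 498. Thus (334|499) = -1.
d is a non-residue mod p, hence 499 remains inert in O_K.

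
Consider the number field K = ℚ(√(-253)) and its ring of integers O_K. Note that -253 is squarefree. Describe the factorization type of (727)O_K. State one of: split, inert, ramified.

d = -253 ≡ 3 (mod 4), so O_K = ℤ[√-253] and disc(K) = 4d = -1012.
disc(K) = -1012 is not divisible by 727; 727 is unramified.
Euler's criterion: (-253)^363 mod 727 = 1. Thus (-253|727) = 1.
d is a quadratic residue mod p, hence 727 splits in O_K.

727 splits in O_K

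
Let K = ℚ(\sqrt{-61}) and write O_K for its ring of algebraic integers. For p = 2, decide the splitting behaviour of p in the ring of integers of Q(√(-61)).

d = -61 ≡ 3 (mod 4), so O_K = ℤ[√-61] and disc(K) = 4d = -244.
disc(K) = -244 = 2·(-122), so p = 2 is ramified.

ramified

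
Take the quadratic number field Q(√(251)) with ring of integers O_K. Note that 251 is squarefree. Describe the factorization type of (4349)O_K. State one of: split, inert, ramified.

p is inert

251 mod 4 = 3, hence disc K = 4·251 = 1004 and O_K = ℤ[√251].
disc(K) = 1004 is not divisible by 4349; 4349 is unramified.
Euler's criterion: 251^2174 mod 4349 = 4348. Thus (251|4349) = -1.
(251/4349) = -1, so 4349 is inert.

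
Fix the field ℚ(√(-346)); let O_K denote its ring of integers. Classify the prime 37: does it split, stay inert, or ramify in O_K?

p is inert

d = -346 ≡ 2 (mod 4), so O_K = ℤ[√-346] and disc(K) = 4d = -1384.
37 ∤ -1384, so 37 is unramified.
Legendre symbol by Euler's criterion: (-346/37) ≡ (-346)^18 ≡ 36 (mod 37), i.e. (-346/37) = -1.
d is a non-residue mod p, hence 37 remains inert in O_K.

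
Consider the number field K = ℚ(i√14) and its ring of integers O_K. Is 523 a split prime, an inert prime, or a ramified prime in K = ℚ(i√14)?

split — (523) = 𝔭₁𝔭₂ with 𝔭₁ ≠ 𝔭₂

d = -14 ≡ 2 (mod 4), so O_K = ℤ[√-14] and disc(K) = 4d = -56.
disc(K) = -56 is not divisible by 523; 523 is unramified.
Legendre symbol by Euler's criterion: (-14/523) ≡ (-14)^261 ≡ 1 (mod 523), i.e. (-14/523) = 1.
Legendre symbol 1 ⇒ 523 is split.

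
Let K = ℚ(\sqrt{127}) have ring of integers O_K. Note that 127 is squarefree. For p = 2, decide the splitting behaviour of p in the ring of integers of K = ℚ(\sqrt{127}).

Since 127 ≢ 1 mod 4, the ring of integers is ℤ[√127] with discriminant 4·127 = 508.
Ramification test: 2 | 508. The prime 2 ramifies in K.

ramifies in O_K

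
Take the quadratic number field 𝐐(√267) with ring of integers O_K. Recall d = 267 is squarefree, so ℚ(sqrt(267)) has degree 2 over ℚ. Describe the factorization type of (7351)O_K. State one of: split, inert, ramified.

remains prime (inert)

Since 267 ≢ 1 mod 4, the ring of integers is ℤ[√267] with discriminant 4·267 = 1068.
7351 ∤ 1068, so 7351 is unramified.
(267/7351) = 267^3675 mod 7351 = 7350, giving Legendre symbol -1.
d is a non-residue mod p, hence 7351 remains inert in O_K.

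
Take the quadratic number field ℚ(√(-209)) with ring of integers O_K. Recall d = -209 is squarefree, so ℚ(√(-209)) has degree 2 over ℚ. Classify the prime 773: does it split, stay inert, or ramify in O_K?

Since -209 ≢ 1 mod 4, the ring of integers is ℤ[√-209] with discriminant 4·(-209) = -836.
773 ∤ -836, so 773 is unramified.
Legendre symbol by Euler's criterion: (-209/773) ≡ (-209)^386 ≡ 772 (mod 773), i.e. (-209/773) = -1.
Legendre symbol -1 ⇒ 773 is inert.

inert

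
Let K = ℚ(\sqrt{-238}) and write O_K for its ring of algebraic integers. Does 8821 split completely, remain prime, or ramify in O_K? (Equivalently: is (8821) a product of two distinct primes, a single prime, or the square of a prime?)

inert — (8821) stays prime in O_K

d = -238 ≡ 2 (mod 4), so O_K = ℤ[√-238] and disc(K) = 4d = -952.
disc(K) = -952 is not divisible by 8821; 8821 is unramified.
Compute (-238/8821) via Euler: 8583^((8821-1)/2) mod 8821 = 8820, so (-238/8821) = -1.
Legendre symbol -1 ⇒ 8821 is inert.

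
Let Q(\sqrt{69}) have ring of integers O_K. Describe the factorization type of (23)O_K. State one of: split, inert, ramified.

d = 69 ≡ 1 (mod 4), so O_K = ℤ[(1+√69)/2] and disc(K) = d = 69.
Ramification test: 23 | 69. The prime 23 ramifies in K.

ramified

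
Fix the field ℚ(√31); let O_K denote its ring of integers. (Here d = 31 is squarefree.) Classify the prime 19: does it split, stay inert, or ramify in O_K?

31 mod 4 = 3, hence disc K = 4·31 = 124 and O_K = ℤ[√31].
19 ∤ 124, so 19 is unramified.
Euler's criterion: 31^9 mod 19 = 18. Thus (31|19) = -1.
d is a non-residue mod p, hence 19 remains inert in O_K.

remains prime (inert)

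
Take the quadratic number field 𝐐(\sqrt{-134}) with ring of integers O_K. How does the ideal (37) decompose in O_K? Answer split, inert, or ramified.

inert

-134 mod 4 = 2, hence disc K = 4·(-134) = -536 and O_K = ℤ[√-134].
disc(K) = -536 is not divisible by 37; 37 is unramified.
Compute (-134/37) via Euler: 14^((37-1)/2) mod 37 = 36, so (-134/37) = -1.
d is a non-residue mod p, hence 37 remains inert in O_K.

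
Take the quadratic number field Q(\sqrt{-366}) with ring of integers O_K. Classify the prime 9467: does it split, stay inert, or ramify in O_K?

splits completely

-366 mod 4 = 2, hence disc K = 4·(-366) = -1464 and O_K = ℤ[√-366].
Since gcd(9467, -1464) = 1 the prime 9467 does not ramify.
Compute (-366/9467) via Euler: 9101^((9467-1)/2) mod 9467 = 1, so (-366/9467) = 1.
Legendre symbol 1 ⇒ 9467 is split.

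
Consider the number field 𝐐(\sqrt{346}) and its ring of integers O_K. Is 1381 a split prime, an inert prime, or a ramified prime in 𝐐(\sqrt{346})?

346 mod 4 = 2, hence disc K = 4·346 = 1384 and O_K = ℤ[√346].
disc(K) = 1384 is not divisible by 1381; 1381 is unramified.
Legendre symbol by Euler's criterion: (346/1381) ≡ 346^690 ≡ 1 (mod 1381), i.e. (346/1381) = 1.
(346/1381) = 1, so 1381 splits.

split — (1381) = 𝔭₁𝔭₂ with 𝔭₁ ≠ 𝔭₂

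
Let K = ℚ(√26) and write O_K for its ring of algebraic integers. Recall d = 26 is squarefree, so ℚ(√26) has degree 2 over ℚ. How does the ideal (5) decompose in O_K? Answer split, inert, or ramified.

26 mod 4 = 2, hence disc K = 4·26 = 104 and O_K = ℤ[√26].
5 ∤ 104, so 5 is unramified.
Compute (26/5) via Euler: 1^((5-1)/2) mod 5 = 1, so (26/5) = 1.
Legendre symbol 1 ⇒ 5 is split.

splits completely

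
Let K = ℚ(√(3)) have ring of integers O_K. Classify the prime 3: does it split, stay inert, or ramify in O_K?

3 is ramified

Since 3 ≢ 1 mod 4, the ring of integers is ℤ[√3] with discriminant 4·3 = 12.
Ramification test: 3 | 12. The prime 3 ramifies in K.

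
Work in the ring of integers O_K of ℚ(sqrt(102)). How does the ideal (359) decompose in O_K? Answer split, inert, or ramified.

p splits

d = 102 ≡ 2 (mod 4), so O_K = ℤ[√102] and disc(K) = 4d = 408.
Since gcd(359, 408) = 1 the prime 359 does not ramify.
Legendre symbol by Euler's criterion: (102/359) ≡ 102^179 ≡ 1 (mod 359), i.e. (102/359) = 1.
(102/359) = 1, so 359 splits.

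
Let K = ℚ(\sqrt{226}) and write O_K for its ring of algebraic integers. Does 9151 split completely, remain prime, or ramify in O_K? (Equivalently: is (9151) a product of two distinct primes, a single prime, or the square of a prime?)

split — (9151) = 𝔭₁𝔭₂ with 𝔭₁ ≠ 𝔭₂

226 mod 4 = 2, hence disc K = 4·226 = 904 and O_K = ℤ[√226].
Since gcd(9151, 904) = 1 the prime 9151 does not ramify.
Euler's criterion: 226^4575 mod 9151 = 1. Thus (226|9151) = 1.
(226/9151) = 1, so 9151 splits.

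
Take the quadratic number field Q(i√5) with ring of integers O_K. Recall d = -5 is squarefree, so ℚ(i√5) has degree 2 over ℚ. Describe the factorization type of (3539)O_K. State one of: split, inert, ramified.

inert — (3539) stays prime in O_K

Since -5 ≢ 1 mod 4, the ring of integers is ℤ[√-5] with discriminant 4·(-5) = -20.
Since gcd(3539, -20) = 1 the prime 3539 does not ramify.
Legendre symbol by Euler's criterion: (-5/3539) ≡ (-5)^1769 ≡ 3538 (mod 3539), i.e. (-5/3539) = -1.
Legendre symbol -1 ⇒ 3539 is inert.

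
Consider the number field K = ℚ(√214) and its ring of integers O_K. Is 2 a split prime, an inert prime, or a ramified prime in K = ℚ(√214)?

Since 214 ≢ 1 mod 4, the ring of integers is ℤ[√214] with discriminant 4·214 = 856.
2 divides disc(K) = 856, so 2 ramifies.

2 is ramified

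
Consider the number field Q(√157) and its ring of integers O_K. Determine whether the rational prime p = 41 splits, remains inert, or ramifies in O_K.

inert

d = 157 ≡ 1 (mod 4), so O_K = ℤ[(1+√157)/2] and disc(K) = d = 157.
Since gcd(41, 157) = 1 the prime 41 does not ramify.
(157/41) = 34^20 mod 41 = 40, giving Legendre symbol -1.
(157/41) = -1, so 41 is inert.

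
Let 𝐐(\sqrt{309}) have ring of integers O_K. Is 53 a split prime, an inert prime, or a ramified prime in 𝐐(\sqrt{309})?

p splits

309 mod 4 = 1, hence disc K = 309 and O_K = ℤ[(1+√309)/2].
Since gcd(53, 309) = 1 the prime 53 does not ramify.
(309/53) = 44^26 mod 53 = 1, giving Legendre symbol 1.
(309/53) = 1, so 53 splits.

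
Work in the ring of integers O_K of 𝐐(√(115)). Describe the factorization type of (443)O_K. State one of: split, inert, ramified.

Since 115 ≢ 1 mod 4, the ring of integers is ℤ[√115] with discriminant 4·115 = 460.
Since gcd(443, 460) = 1 the prime 443 does not ramify.
Legendre symbol by Euler's criterion: (115/443) ≡ 115^221 ≡ 1 (mod 443), i.e. (115/443) = 1.
(115/443) = 1, so 443 splits.

443 splits in O_K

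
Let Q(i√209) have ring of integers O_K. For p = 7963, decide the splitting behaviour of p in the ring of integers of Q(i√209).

remains prime (inert)

-209 mod 4 = 3, hence disc K = 4·(-209) = -836 and O_K = ℤ[√-209].
Since gcd(7963, -836) = 1 the prime 7963 does not ramify.
Compute (-209/7963) via Euler: 7754^((7963-1)/2) mod 7963 = 7962, so (-209/7963) = -1.
Legendre symbol -1 ⇒ 7963 is inert.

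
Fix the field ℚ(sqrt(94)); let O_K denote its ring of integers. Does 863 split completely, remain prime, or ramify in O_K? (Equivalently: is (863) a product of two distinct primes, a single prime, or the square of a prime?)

remains prime (inert)

94 mod 4 = 2, hence disc K = 4·94 = 376 and O_K = ℤ[√94].
863 ∤ 376, so 863 is unramified.
Compute (94/863) via Euler: 94^((863-1)/2) mod 863 = 862, so (94/863) = -1.
(94/863) = -1, so 863 is inert.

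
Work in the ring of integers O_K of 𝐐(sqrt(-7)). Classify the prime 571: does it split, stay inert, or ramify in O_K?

Since -7 ≡ 1 mod 4, the ring of integers is ℤ[(1+√-7)/2] with discriminant -7.
Since gcd(571, -7) = 1 the prime 571 does not ramify.
Compute (-7/571) via Euler: 564^((571-1)/2) mod 571 = 1, so (-7/571) = 1.
d is a quadratic residue mod p, hence 571 splits in O_K.

split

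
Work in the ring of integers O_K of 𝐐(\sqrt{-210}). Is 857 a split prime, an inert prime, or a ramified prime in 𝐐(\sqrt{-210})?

d = -210 ≡ 2 (mod 4), so O_K = ℤ[√-210] and disc(K) = 4d = -840.
disc(K) = -840 is not divisible by 857; 857 is unramified.
(-210/857) = 647^428 mod 857 = 856, giving Legendre symbol -1.
d is a non-residue mod p, hence 857 remains inert in O_K.

inert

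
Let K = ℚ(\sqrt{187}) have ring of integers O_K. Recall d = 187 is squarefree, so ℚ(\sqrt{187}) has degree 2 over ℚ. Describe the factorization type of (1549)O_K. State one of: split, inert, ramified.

splits completely

Since 187 ≢ 1 mod 4, the ring of integers is ℤ[√187] with discriminant 4·187 = 748.
1549 ∤ 748, so 1549 is unramified.
Compute (187/1549) via Euler: 187^((1549-1)/2) mod 1549 = 1, so (187/1549) = 1.
Legendre symbol 1 ⇒ 1549 is split.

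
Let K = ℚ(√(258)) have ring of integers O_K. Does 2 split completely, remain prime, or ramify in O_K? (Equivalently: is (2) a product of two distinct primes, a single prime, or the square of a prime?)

Since 258 ≢ 1 mod 4, the ring of integers is ℤ[√258] with discriminant 4·258 = 1032.
disc(K) = 1032 = 2·516, so p = 2 is ramified.

ramifies in O_K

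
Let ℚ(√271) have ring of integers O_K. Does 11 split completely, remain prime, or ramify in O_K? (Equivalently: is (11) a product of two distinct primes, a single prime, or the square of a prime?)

inert

d = 271 ≡ 3 (mod 4), so O_K = ℤ[√271] and disc(K) = 4d = 1084.
11 ∤ 1084, so 11 is unramified.
Compute (271/11) via Euler: 7^((11-1)/2) mod 11 = 10, so (271/11) = -1.
(271/11) = -1, so 11 is inert.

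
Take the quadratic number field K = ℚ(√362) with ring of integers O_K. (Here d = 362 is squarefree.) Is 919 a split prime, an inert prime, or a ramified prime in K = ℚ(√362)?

split — (919) = 𝔭₁𝔭₂ with 𝔭₁ ≠ 𝔭₂

d = 362 ≡ 2 (mod 4), so O_K = ℤ[√362] and disc(K) = 4d = 1448.
Since gcd(919, 1448) = 1 the prime 919 does not ramify.
Legendre symbol by Euler's criterion: (362/919) ≡ 362^459 ≡ 1 (mod 919), i.e. (362/919) = 1.
Legendre symbol 1 ⇒ 919 is split.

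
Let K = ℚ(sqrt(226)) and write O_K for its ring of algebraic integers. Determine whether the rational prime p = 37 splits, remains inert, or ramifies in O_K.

37 splits in O_K

Since 226 ≢ 1 mod 4, the ring of integers is ℤ[√226] with discriminant 4·226 = 904.
Since gcd(37, 904) = 1 the prime 37 does not ramify.
Euler's criterion: 226^18 mod 37 = 1. Thus (226|37) = 1.
Legendre symbol 1 ⇒ 37 is split.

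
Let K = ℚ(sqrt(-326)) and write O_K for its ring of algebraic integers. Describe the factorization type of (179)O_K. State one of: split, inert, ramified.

remains prime (inert)

d = -326 ≡ 2 (mod 4), so O_K = ℤ[√-326] and disc(K) = 4d = -1304.
Since gcd(179, -1304) = 1 the prime 179 does not ramify.
Euler's criterion: (-326)^89 mod 179 = 178. Thus (-326|179) = -1.
d is a non-residue mod p, hence 179 remains inert in O_K.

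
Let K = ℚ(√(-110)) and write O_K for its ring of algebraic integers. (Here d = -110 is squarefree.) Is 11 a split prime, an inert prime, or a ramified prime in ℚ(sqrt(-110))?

ramifies in O_K

-110 mod 4 = 2, hence disc K = 4·(-110) = -440 and O_K = ℤ[√-110].
disc(K) = -440 = 11·(-40), so p = 11 is ramified.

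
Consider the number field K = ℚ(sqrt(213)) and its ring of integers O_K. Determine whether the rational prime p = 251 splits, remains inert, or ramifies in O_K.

inert — (251) stays prime in O_K

d = 213 ≡ 1 (mod 4), so O_K = ℤ[(1+√213)/2] and disc(K) = d = 213.
251 ∤ 213, so 251 is unramified.
Compute (213/251) via Euler: 213^((251-1)/2) mod 251 = 250, so (213/251) = -1.
Legendre symbol -1 ⇒ 251 is inert.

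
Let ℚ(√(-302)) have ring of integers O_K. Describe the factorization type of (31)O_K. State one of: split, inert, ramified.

-302 mod 4 = 2, hence disc K = 4·(-302) = -1208 and O_K = ℤ[√-302].
disc(K) = -1208 is not divisible by 31; 31 is unramified.
Euler's criterion: (-302)^15 mod 31 = 1. Thus (-302|31) = 1.
(-302/31) = 1, so 31 splits.

split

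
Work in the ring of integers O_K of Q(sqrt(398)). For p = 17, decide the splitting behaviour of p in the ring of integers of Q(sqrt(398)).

inert — (17) stays prime in O_K

d = 398 ≡ 2 (mod 4), so O_K = ℤ[√398] and disc(K) = 4d = 1592.
Since gcd(17, 1592) = 1 the prime 17 does not ramify.
Compute (398/17) via Euler: 7^((17-1)/2) mod 17 = 16, so (398/17) = -1.
d is a non-residue mod p, hence 17 remains inert in O_K.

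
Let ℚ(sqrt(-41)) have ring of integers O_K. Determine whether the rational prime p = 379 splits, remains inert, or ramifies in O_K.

Since -41 ≢ 1 mod 4, the ring of integers is ℤ[√-41] with discriminant 4·(-41) = -164.
379 ∤ -164, so 379 is unramified.
Legendre symbol by Euler's criterion: (-41/379) ≡ (-41)^189 ≡ 378 (mod 379), i.e. (-41/379) = -1.
d is a non-residue mod p, hence 379 remains inert in O_K.

p is inert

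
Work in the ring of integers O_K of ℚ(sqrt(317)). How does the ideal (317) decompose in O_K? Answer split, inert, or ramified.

ramified — (317) = 𝔭²

d = 317 ≡ 1 (mod 4), so O_K = ℤ[(1+√317)/2] and disc(K) = d = 317.
Ramification test: 317 | 317. The prime 317 ramifies in K.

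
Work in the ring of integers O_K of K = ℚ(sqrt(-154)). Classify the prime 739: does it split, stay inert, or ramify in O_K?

Since -154 ≢ 1 mod 4, the ring of integers is ℤ[√-154] with discriminant 4·(-154) = -616.
739 ∤ -616, so 739 is unramified.
Compute (-154/739) via Euler: 585^((739-1)/2) mod 739 = 738, so (-154/739) = -1.
Legendre symbol -1 ⇒ 739 is inert.

inert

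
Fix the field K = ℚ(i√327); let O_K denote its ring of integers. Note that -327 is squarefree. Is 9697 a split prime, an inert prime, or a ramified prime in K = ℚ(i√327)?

p splits

d = -327 ≡ 1 (mod 4), so O_K = ℤ[(1+√-327)/2] and disc(K) = d = -327.
disc(K) = -327 is not divisible by 9697; 9697 is unramified.
Legendre symbol by Euler's criterion: (-327/9697) ≡ (-327)^4848 ≡ 1 (mod 9697), i.e. (-327/9697) = 1.
d is a quadratic residue mod p, hence 9697 splits in O_K.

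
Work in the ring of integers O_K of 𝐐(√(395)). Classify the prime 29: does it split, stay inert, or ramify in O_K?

d = 395 ≡ 3 (mod 4), so O_K = ℤ[√395] and disc(K) = 4d = 1580.
disc(K) = 1580 is not divisible by 29; 29 is unramified.
Compute (395/29) via Euler: 18^((29-1)/2) mod 29 = 28, so (395/29) = -1.
(395/29) = -1, so 29 is inert.

remains prime (inert)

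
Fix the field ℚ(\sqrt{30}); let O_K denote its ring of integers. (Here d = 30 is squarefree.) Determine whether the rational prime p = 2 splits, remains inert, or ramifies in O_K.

ramifies in O_K

d = 30 ≡ 2 (mod 4), so O_K = ℤ[√30] and disc(K) = 4d = 120.
disc(K) = 120 = 2·60, so p = 2 is ramified.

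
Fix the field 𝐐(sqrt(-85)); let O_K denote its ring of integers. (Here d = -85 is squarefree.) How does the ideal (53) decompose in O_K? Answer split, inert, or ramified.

-85 mod 4 = 3, hence disc K = 4·(-85) = -340 and O_K = ℤ[√-85].
disc(K) = -340 is not divisible by 53; 53 is unramified.
(-85/53) = 21^26 mod 53 = 52, giving Legendre symbol -1.
d is a non-residue mod p, hence 53 remains inert in O_K.

53 remains inert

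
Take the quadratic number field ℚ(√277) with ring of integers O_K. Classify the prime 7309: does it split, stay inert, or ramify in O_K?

d = 277 ≡ 1 (mod 4), so O_K = ℤ[(1+√277)/2] and disc(K) = d = 277.
7309 ∤ 277, so 7309 is unramified.
Legendre symbol by Euler's criterion: (277/7309) ≡ 277^3654 ≡ 7308 (mod 7309), i.e. (277/7309) = -1.
Legendre symbol -1 ⇒ 7309 is inert.

inert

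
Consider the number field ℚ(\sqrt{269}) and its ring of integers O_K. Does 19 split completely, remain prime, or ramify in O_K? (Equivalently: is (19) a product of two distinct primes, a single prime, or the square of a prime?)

269 mod 4 = 1, hence disc K = 269 and O_K = ℤ[(1+√269)/2].
disc(K) = 269 is not divisible by 19; 19 is unramified.
Euler's criterion: 269^9 mod 19 = 18. Thus (269|19) = -1.
Legendre symbol -1 ⇒ 19 is inert.

remains prime (inert)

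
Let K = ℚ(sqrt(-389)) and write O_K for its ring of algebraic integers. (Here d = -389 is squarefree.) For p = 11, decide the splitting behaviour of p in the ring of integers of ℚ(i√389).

d = -389 ≡ 3 (mod 4), so O_K = ℤ[√-389] and disc(K) = 4d = -1556.
Since gcd(11, -1556) = 1 the prime 11 does not ramify.
Legendre symbol by Euler's criterion: (-389/11) ≡ (-389)^5 ≡ 10 (mod 11), i.e. (-389/11) = -1.
Legendre symbol -1 ⇒ 11 is inert.

inert — (11) stays prime in O_K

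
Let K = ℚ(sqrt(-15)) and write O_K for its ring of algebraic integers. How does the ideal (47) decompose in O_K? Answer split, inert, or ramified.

-15 mod 4 = 1, hence disc K = -15 and O_K = ℤ[(1+√-15)/2].
47 ∤ -15, so 47 is unramified.
Euler's criterion: (-15)^23 mod 47 = 1. Thus (-15|47) = 1.
(-15/47) = 1, so 47 splits.

47 splits in O_K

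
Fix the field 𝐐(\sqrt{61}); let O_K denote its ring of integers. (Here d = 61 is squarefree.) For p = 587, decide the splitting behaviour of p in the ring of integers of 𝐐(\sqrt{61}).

p is inert

Since 61 ≡ 1 mod 4, the ring of integers is ℤ[(1+√61)/2] with discriminant 61.
587 ∤ 61, so 587 is unramified.
(61/587) = 61^293 mod 587 = 586, giving Legendre symbol -1.
Legendre symbol -1 ⇒ 587 is inert.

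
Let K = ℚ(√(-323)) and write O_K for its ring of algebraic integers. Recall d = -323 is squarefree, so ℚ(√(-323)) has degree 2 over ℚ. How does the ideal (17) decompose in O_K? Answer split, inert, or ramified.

ramifies in O_K

d = -323 ≡ 1 (mod 4), so O_K = ℤ[(1+√-323)/2] and disc(K) = d = -323.
17 divides disc(K) = -323, so 17 ramifies.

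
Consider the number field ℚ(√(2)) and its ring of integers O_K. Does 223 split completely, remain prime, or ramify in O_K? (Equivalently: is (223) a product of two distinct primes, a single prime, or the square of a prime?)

d = 2 ≡ 2 (mod 4), so O_K = ℤ[√2] and disc(K) = 4d = 8.
223 ∤ 8, so 223 is unramified.
(2/223) = 2^111 mod 223 = 1, giving Legendre symbol 1.
(2/223) = 1, so 223 splits.

p splits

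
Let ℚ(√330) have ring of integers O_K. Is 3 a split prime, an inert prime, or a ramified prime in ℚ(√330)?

Since 330 ≢ 1 mod 4, the ring of integers is ℤ[√330] with discriminant 4·330 = 1320.
disc(K) = 1320 = 3·440, so p = 3 is ramified.

p ramifies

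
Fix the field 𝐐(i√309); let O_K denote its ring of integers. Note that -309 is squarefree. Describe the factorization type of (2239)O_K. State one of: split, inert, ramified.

Since -309 ≢ 1 mod 4, the ring of integers is ℤ[√-309] with discriminant 4·(-309) = -1236.
Since gcd(2239, -1236) = 1 the prime 2239 does not ramify.
Compute (-309/2239) via Euler: 1930^((2239-1)/2) mod 2239 = 2238, so (-309/2239) = -1.
d is a non-residue mod p, hence 2239 remains inert in O_K.

inert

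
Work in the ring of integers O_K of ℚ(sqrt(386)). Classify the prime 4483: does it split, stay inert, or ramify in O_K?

p splits

386 mod 4 = 2, hence disc K = 4·386 = 1544 and O_K = ℤ[√386].
disc(K) = 1544 is not divisible by 4483; 4483 is unramified.
(386/4483) = 386^2241 mod 4483 = 1, giving Legendre symbol 1.
Legendre symbol 1 ⇒ 4483 is split.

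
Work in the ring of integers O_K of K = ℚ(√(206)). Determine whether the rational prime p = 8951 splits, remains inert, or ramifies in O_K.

206 mod 4 = 2, hence disc K = 4·206 = 824 and O_K = ℤ[√206].
Since gcd(8951, 824) = 1 the prime 8951 does not ramify.
Euler's criterion: 206^4475 mod 8951 = 8950. Thus (206|8951) = -1.
d is a non-residue mod p, hence 8951 remains inert in O_K.

remains prime (inert)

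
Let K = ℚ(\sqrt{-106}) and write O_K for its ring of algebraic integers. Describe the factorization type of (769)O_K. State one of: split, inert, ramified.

-106 mod 4 = 2, hence disc K = 4·(-106) = -424 and O_K = ℤ[√-106].
769 ∤ -424, so 769 is unramified.
(-106/769) = 663^384 mod 769 = 768, giving Legendre symbol -1.
d is a non-residue mod p, hence 769 remains inert in O_K.

769 remains inert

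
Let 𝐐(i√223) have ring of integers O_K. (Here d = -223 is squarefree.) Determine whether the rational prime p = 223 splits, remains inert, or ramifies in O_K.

p ramifies

Since -223 ≡ 1 mod 4, the ring of integers is ℤ[(1+√-223)/2] with discriminant -223.
223 divides disc(K) = -223, so 223 ramifies.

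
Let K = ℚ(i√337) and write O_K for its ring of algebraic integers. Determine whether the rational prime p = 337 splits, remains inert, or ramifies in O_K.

d = -337 ≡ 3 (mod 4), so O_K = ℤ[√-337] and disc(K) = 4d = -1348.
disc(K) = -1348 = 337·(-4), so p = 337 is ramified.

ramified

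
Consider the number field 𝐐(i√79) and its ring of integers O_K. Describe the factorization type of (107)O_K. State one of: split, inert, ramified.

inert

d = -79 ≡ 1 (mod 4), so O_K = ℤ[(1+√-79)/2] and disc(K) = d = -79.
Since gcd(107, -79) = 1 the prime 107 does not ramify.
(-79/107) = 28^53 mod 107 = 106, giving Legendre symbol -1.
(-79/107) = -1, so 107 is inert.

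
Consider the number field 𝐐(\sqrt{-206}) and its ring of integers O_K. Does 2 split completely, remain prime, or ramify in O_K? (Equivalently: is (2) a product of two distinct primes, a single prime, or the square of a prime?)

2 is ramified

Since -206 ≢ 1 mod 4, the ring of integers is ℤ[√-206] with discriminant 4·(-206) = -824.
disc(K) = -824 = 2·(-412), so p = 2 is ramified.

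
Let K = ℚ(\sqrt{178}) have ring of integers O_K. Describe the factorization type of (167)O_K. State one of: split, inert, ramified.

splits completely

d = 178 ≡ 2 (mod 4), so O_K = ℤ[√178] and disc(K) = 4d = 712.
Since gcd(167, 712) = 1 the prime 167 does not ramify.
Euler's criterion: 178^83 mod 167 = 1. Thus (178|167) = 1.
Legendre symbol 1 ⇒ 167 is split.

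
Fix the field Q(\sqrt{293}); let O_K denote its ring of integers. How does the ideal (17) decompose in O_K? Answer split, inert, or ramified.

split — (17) = 𝔭₁𝔭₂ with 𝔭₁ ≠ 𝔭₂

Since 293 ≡ 1 mod 4, the ring of integers is ℤ[(1+√293)/2] with discriminant 293.
17 ∤ 293, so 17 is unramified.
Euler's criterion: 293^8 mod 17 = 1. Thus (293|17) = 1.
(293/17) = 1, so 17 splits.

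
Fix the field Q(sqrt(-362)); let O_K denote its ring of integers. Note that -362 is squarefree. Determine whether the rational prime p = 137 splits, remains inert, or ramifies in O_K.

split — (137) = 𝔭₁𝔭₂ with 𝔭₁ ≠ 𝔭₂

Since -362 ≢ 1 mod 4, the ring of integers is ℤ[√-362] with discriminant 4·(-362) = -1448.
137 ∤ -1448, so 137 is unramified.
Legendre symbol by Euler's criterion: (-362/137) ≡ (-362)^68 ≡ 1 (mod 137), i.e. (-362/137) = 1.
(-362/137) = 1, so 137 splits.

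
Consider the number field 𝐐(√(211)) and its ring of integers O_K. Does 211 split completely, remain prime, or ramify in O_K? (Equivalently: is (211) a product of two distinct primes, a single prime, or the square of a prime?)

211 is ramified

Since 211 ≢ 1 mod 4, the ring of integers is ℤ[√211] with discriminant 4·211 = 844.
211 divides disc(K) = 844, so 211 ramifies.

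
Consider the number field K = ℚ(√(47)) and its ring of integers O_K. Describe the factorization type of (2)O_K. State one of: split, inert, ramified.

47 mod 4 = 3, hence disc K = 4·47 = 188 and O_K = ℤ[√47].
2 divides disc(K) = 188, so 2 ramifies.

2 is ramified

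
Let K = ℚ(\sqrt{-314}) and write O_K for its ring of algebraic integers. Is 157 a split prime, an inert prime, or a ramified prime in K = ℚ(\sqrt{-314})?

d = -314 ≡ 2 (mod 4), so O_K = ℤ[√-314] and disc(K) = 4d = -1256.
disc(K) = -1256 = 157·(-8), so p = 157 is ramified.

p ramifies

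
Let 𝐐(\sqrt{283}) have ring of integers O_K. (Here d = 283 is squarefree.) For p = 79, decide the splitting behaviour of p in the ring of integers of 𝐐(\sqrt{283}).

splits completely

283 mod 4 = 3, hence disc K = 4·283 = 1132 and O_K = ℤ[√283].
Since gcd(79, 1132) = 1 the prime 79 does not ramify.
Euler's criterion: 283^39 mod 79 = 1. Thus (283|79) = 1.
Legendre symbol 1 ⇒ 79 is split.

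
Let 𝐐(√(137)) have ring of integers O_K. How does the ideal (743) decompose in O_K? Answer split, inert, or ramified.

137 mod 4 = 1, hence disc K = 137 and O_K = ℤ[(1+√137)/2].
743 ∤ 137, so 743 is unramified.
(137/743) = 137^371 mod 743 = 742, giving Legendre symbol -1.
(137/743) = -1, so 743 is inert.

remains prime (inert)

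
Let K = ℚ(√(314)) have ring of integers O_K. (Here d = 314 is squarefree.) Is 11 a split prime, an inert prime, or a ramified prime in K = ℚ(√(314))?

inert — (11) stays prime in O_K

d = 314 ≡ 2 (mod 4), so O_K = ℤ[√314] and disc(K) = 4d = 1256.
Since gcd(11, 1256) = 1 the prime 11 does not ramify.
Euler's criterion: 314^5 mod 11 = 10. Thus (314|11) = -1.
d is a non-residue mod p, hence 11 remains inert in O_K.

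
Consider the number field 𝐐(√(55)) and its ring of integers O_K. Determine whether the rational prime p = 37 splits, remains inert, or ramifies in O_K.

37 remains inert

d = 55 ≡ 3 (mod 4), so O_K = ℤ[√55] and disc(K) = 4d = 220.
37 ∤ 220, so 37 is unramified.
(55/37) = 18^18 mod 37 = 36, giving Legendre symbol -1.
d is a non-residue mod p, hence 37 remains inert in O_K.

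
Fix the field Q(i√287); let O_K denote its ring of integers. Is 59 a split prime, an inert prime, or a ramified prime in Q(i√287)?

59 remains inert

d = -287 ≡ 1 (mod 4), so O_K = ℤ[(1+√-287)/2] and disc(K) = d = -287.
Since gcd(59, -287) = 1 the prime 59 does not ramify.
(-287/59) = 8^29 mod 59 = 58, giving Legendre symbol -1.
(-287/59) = -1, so 59 is inert.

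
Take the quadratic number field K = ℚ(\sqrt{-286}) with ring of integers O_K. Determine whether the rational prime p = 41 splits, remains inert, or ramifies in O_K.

split — (41) = 𝔭₁𝔭₂ with 𝔭₁ ≠ 𝔭₂

-286 mod 4 = 2, hence disc K = 4·(-286) = -1144 and O_K = ℤ[√-286].
Since gcd(41, -1144) = 1 the prime 41 does not ramify.
Legendre symbol by Euler's criterion: (-286/41) ≡ (-286)^20 ≡ 1 (mod 41), i.e. (-286/41) = 1.
d is a quadratic residue mod p, hence 41 splits in O_K.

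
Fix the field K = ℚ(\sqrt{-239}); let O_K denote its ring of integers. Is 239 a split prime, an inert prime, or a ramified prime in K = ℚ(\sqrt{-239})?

d = -239 ≡ 1 (mod 4), so O_K = ℤ[(1+√-239)/2] and disc(K) = d = -239.
239 divides disc(K) = -239, so 239 ramifies.

239 is ramified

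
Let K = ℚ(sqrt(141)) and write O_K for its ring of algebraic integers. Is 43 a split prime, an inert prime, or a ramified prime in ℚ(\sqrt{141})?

d = 141 ≡ 1 (mod 4), so O_K = ℤ[(1+√141)/2] and disc(K) = d = 141.
Since gcd(43, 141) = 1 the prime 43 does not ramify.
Euler's criterion: 141^21 mod 43 = 42. Thus (141|43) = -1.
d is a non-residue mod p, hence 43 remains inert in O_K.

43 remains inert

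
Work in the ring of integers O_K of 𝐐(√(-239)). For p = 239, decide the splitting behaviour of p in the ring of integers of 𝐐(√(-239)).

239 is ramified

Since -239 ≡ 1 mod 4, the ring of integers is ℤ[(1+√-239)/2] with discriminant -239.
Ramification test: 239 | -239. The prime 239 ramifies in K.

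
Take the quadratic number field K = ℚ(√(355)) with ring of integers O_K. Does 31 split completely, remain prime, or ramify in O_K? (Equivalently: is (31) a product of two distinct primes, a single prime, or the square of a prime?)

splits completely

355 mod 4 = 3, hence disc K = 4·355 = 1420 and O_K = ℤ[√355].
Since gcd(31, 1420) = 1 the prime 31 does not ramify.
Compute (355/31) via Euler: 14^((31-1)/2) mod 31 = 1, so (355/31) = 1.
d is a quadratic residue mod p, hence 31 splits in O_K.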